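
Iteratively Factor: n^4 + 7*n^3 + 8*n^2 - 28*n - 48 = (n + 3)*(n^3 + 4*n^2 - 4*n - 16) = (n - 2)*(n + 3)*(n^2 + 6*n + 8) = (n - 2)*(n + 3)*(n + 4)*(n + 2)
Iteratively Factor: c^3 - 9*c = (c)*(c^2 - 9) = c*(c - 3)*(c + 3)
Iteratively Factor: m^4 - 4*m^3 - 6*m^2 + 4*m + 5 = (m + 1)*(m^3 - 5*m^2 - m + 5) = (m + 1)^2*(m^2 - 6*m + 5) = (m - 1)*(m + 1)^2*(m - 5)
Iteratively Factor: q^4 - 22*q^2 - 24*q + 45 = (q - 1)*(q^3 + q^2 - 21*q - 45) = (q - 5)*(q - 1)*(q^2 + 6*q + 9) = (q - 5)*(q - 1)*(q + 3)*(q + 3)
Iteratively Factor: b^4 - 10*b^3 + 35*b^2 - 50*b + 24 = (b - 1)*(b^3 - 9*b^2 + 26*b - 24) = (b - 2)*(b - 1)*(b^2 - 7*b + 12) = (b - 3)*(b - 2)*(b - 1)*(b - 4)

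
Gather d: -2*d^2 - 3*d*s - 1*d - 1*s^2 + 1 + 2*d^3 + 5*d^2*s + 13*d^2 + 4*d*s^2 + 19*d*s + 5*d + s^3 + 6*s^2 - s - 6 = 2*d^3 + d^2*(5*s + 11) + d*(4*s^2 + 16*s + 4) + s^3 + 5*s^2 - s - 5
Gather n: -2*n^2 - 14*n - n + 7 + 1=-2*n^2 - 15*n + 8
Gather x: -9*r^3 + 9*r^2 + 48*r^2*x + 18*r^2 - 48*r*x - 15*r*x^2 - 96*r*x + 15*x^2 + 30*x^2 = -9*r^3 + 27*r^2 + x^2*(45 - 15*r) + x*(48*r^2 - 144*r)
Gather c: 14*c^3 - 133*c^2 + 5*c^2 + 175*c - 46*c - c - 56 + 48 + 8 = 14*c^3 - 128*c^2 + 128*c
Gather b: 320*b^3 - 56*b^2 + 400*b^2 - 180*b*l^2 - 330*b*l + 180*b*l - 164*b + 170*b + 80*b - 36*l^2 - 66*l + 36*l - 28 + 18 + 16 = 320*b^3 + 344*b^2 + b*(-180*l^2 - 150*l + 86) - 36*l^2 - 30*l + 6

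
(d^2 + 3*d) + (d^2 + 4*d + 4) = 2*d^2 + 7*d + 4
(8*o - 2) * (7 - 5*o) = -40*o^2 + 66*o - 14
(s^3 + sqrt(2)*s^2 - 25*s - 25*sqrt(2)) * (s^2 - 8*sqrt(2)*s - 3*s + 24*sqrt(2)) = s^5 - 7*sqrt(2)*s^4 - 3*s^4 - 41*s^3 + 21*sqrt(2)*s^3 + 123*s^2 + 175*sqrt(2)*s^2 - 525*sqrt(2)*s + 400*s - 1200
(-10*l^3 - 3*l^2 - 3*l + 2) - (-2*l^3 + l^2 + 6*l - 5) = -8*l^3 - 4*l^2 - 9*l + 7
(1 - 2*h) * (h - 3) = -2*h^2 + 7*h - 3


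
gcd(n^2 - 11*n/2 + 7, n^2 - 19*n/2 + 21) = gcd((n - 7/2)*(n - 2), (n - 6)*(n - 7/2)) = n - 7/2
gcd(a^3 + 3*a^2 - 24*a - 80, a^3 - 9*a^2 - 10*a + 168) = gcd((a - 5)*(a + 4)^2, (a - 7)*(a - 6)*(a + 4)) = a + 4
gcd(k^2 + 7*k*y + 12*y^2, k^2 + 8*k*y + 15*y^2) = k + 3*y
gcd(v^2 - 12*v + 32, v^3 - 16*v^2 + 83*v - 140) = v - 4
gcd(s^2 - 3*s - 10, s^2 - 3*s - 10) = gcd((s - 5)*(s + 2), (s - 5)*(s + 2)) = s^2 - 3*s - 10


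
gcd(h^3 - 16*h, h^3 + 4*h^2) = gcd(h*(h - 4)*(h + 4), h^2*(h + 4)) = h^2 + 4*h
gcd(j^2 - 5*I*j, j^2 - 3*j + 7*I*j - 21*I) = 1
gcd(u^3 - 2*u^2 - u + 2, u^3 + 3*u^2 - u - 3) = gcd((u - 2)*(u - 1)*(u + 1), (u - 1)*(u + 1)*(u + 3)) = u^2 - 1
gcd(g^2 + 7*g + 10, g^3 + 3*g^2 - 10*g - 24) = g + 2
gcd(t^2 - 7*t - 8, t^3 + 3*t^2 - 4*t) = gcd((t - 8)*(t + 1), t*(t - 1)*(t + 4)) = 1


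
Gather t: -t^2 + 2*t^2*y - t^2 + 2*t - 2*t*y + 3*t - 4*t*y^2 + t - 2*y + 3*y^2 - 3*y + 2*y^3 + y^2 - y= t^2*(2*y - 2) + t*(-4*y^2 - 2*y + 6) + 2*y^3 + 4*y^2 - 6*y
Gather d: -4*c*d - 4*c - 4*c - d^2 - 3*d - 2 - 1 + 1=-8*c - d^2 + d*(-4*c - 3) - 2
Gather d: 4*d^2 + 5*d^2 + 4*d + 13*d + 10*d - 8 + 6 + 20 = 9*d^2 + 27*d + 18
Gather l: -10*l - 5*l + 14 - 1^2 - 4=9 - 15*l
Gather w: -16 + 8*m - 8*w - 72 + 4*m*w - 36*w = 8*m + w*(4*m - 44) - 88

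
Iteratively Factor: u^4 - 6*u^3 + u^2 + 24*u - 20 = (u - 1)*(u^3 - 5*u^2 - 4*u + 20) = (u - 1)*(u + 2)*(u^2 - 7*u + 10) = (u - 2)*(u - 1)*(u + 2)*(u - 5)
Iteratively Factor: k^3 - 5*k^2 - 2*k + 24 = (k + 2)*(k^2 - 7*k + 12) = (k - 3)*(k + 2)*(k - 4)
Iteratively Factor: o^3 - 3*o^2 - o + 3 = (o - 1)*(o^2 - 2*o - 3) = (o - 3)*(o - 1)*(o + 1)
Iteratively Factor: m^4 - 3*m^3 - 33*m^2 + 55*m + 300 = (m + 4)*(m^3 - 7*m^2 - 5*m + 75) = (m + 3)*(m + 4)*(m^2 - 10*m + 25) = (m - 5)*(m + 3)*(m + 4)*(m - 5)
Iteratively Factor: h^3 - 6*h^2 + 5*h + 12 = (h + 1)*(h^2 - 7*h + 12) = (h - 4)*(h + 1)*(h - 3)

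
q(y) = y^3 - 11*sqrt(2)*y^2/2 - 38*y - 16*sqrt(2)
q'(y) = 3*y^2 - 11*sqrt(2)*y - 38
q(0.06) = -24.94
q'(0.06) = -38.92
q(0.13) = -27.70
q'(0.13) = -39.97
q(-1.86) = 14.71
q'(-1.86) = 1.31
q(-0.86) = 3.66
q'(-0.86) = -22.40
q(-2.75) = 2.25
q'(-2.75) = 27.47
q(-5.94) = -280.93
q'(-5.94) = 160.26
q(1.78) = -109.27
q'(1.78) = -56.19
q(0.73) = -54.12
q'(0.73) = -47.76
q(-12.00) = -2414.68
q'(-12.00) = 580.68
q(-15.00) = -4577.72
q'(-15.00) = 870.35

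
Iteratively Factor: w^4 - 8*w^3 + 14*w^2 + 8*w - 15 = (w - 5)*(w^3 - 3*w^2 - w + 3) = (w - 5)*(w + 1)*(w^2 - 4*w + 3) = (w - 5)*(w - 1)*(w + 1)*(w - 3)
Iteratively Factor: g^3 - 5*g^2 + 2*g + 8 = (g - 2)*(g^2 - 3*g - 4) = (g - 4)*(g - 2)*(g + 1)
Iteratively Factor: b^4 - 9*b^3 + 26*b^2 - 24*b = (b - 2)*(b^3 - 7*b^2 + 12*b) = (b - 3)*(b - 2)*(b^2 - 4*b) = b*(b - 3)*(b - 2)*(b - 4)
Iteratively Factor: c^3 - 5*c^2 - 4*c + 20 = (c - 2)*(c^2 - 3*c - 10) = (c - 2)*(c + 2)*(c - 5)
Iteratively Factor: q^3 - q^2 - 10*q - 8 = (q + 1)*(q^2 - 2*q - 8) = (q - 4)*(q + 1)*(q + 2)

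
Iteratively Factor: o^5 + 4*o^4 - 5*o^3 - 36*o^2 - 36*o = (o + 3)*(o^4 + o^3 - 8*o^2 - 12*o) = (o + 2)*(o + 3)*(o^3 - o^2 - 6*o) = (o + 2)^2*(o + 3)*(o^2 - 3*o) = o*(o + 2)^2*(o + 3)*(o - 3)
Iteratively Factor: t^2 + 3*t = (t)*(t + 3)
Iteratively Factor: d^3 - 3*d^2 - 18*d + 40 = (d - 2)*(d^2 - d - 20) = (d - 5)*(d - 2)*(d + 4)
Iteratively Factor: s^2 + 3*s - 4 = (s + 4)*(s - 1)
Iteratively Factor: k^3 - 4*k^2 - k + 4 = (k - 4)*(k^2 - 1) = (k - 4)*(k - 1)*(k + 1)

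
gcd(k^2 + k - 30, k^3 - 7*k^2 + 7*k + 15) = k - 5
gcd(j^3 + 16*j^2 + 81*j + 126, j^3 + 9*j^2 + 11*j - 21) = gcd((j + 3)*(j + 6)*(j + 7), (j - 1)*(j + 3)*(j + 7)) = j^2 + 10*j + 21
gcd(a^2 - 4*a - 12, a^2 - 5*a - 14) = a + 2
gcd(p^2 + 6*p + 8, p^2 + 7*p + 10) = p + 2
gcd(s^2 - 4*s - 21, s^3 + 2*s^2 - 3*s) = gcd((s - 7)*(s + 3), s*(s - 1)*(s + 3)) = s + 3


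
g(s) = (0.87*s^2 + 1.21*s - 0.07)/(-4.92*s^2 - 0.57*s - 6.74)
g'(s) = (1.74*s + 1.21)/(-4.92*s^2 - 0.57*s - 6.74) + (9.84*s + 0.57)*(0.87*s^2 + 1.21*s - 0.07)/(-4.92*s^2 - 0.57*s - 6.74)^2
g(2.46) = -0.22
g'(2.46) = -0.00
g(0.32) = -0.05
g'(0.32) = -0.21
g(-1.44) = 0.00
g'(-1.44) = 0.08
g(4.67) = -0.21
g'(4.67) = 0.00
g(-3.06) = -0.09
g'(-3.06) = 0.03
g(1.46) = -0.20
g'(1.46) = -0.05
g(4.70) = -0.21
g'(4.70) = 0.00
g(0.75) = -0.13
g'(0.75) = -0.15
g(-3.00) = -0.08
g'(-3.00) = 0.03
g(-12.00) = -0.16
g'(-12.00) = 0.00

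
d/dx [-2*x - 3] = -2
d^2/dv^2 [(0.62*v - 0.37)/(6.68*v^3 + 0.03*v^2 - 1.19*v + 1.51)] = (165.995328*v^5 - 197.377968*v^4 + 8.67175600000001*v^3 - 57.400566*v^2 + 22.303434*v + 1.213764)/(298.077632*v^9 + 4.016016*v^8 - 159.283932*v^7 + 200.708643*v^6 + 30.191055*v^5 - 71.888226*v^4 + 43.684603*v^3 + 6.620142*v^2 - 8.139957*v + 3.442951)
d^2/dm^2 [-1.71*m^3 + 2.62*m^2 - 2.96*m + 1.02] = 5.24 - 10.26*m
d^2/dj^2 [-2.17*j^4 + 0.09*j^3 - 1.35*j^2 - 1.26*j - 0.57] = -26.04*j^2 + 0.54*j - 2.7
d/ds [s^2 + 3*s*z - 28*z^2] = 2*s + 3*z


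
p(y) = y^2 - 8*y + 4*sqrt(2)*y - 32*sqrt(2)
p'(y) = 2*y - 8 + 4*sqrt(2)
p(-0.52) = -43.77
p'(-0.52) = -3.38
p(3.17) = -42.63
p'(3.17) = 4.00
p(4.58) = -35.01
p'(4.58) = 6.82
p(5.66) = -26.48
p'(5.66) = 8.98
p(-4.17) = -18.10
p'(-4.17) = -10.68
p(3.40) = -41.66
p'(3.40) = 4.46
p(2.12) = -45.73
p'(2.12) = 1.90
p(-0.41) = -44.13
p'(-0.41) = -3.16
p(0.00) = -45.25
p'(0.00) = -2.34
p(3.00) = -43.28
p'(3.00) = 3.66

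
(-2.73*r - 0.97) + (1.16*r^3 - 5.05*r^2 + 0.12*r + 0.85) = 1.16*r^3 - 5.05*r^2 - 2.61*r - 0.12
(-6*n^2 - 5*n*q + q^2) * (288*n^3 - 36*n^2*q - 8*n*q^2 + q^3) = -1728*n^5 - 1224*n^4*q + 516*n^3*q^2 - 2*n^2*q^3 - 13*n*q^4 + q^5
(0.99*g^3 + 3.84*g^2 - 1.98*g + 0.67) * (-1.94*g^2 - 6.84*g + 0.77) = -1.9206*g^5 - 14.2212*g^4 - 21.6621*g^3 + 15.2002*g^2 - 6.1074*g + 0.5159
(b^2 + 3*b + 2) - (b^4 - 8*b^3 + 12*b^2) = -b^4 + 8*b^3 - 11*b^2 + 3*b + 2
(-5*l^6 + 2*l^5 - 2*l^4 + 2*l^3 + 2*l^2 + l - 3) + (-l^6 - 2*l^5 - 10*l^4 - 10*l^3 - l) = -6*l^6 - 12*l^4 - 8*l^3 + 2*l^2 - 3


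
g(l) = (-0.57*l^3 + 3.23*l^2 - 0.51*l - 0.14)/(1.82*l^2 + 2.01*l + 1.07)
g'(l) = (-3.64*l - 2.01)*(-0.57*l^3 + 3.23*l^2 - 0.51*l - 0.14)/(1.82*l^2 + 2.01*l + 1.07)^2 + (-1.71*l^2 + 6.46*l - 0.51)/(1.82*l^2 + 2.01*l + 1.07)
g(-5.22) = 4.27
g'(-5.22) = -0.21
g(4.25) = 0.29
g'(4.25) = -0.21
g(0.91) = 0.37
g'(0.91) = 0.45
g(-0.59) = 2.71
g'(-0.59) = -8.78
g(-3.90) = 4.05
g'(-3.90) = -0.11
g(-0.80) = 4.19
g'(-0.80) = -4.77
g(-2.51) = 4.07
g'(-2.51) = 0.20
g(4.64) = 0.20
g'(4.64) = -0.23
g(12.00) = -1.83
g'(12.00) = -0.30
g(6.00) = -0.13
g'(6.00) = -0.26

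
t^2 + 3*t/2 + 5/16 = (t + 1/4)*(t + 5/4)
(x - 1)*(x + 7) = x^2 + 6*x - 7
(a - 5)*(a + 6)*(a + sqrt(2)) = a^3 + a^2 + sqrt(2)*a^2 - 30*a + sqrt(2)*a - 30*sqrt(2)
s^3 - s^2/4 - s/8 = s*(s - 1/2)*(s + 1/4)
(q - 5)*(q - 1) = q^2 - 6*q + 5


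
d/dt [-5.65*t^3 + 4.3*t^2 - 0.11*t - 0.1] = -16.95*t^2 + 8.6*t - 0.11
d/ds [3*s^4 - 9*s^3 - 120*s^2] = 3*s*(4*s^2 - 9*s - 80)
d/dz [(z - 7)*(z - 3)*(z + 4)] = 3*z^2 - 12*z - 19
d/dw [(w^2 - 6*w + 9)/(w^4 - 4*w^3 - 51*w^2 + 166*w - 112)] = 2*(-w^5 + 11*w^4 - 42*w^3 - 16*w^2 + 347*w - 411)/(w^8 - 8*w^7 - 86*w^6 + 740*w^5 + 1049*w^4 - 16036*w^3 + 38980*w^2 - 37184*w + 12544)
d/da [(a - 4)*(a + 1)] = 2*a - 3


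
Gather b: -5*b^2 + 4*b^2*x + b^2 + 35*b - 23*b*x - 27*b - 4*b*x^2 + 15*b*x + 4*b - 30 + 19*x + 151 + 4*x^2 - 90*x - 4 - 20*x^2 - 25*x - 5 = b^2*(4*x - 4) + b*(-4*x^2 - 8*x + 12) - 16*x^2 - 96*x + 112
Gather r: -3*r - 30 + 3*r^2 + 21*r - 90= 3*r^2 + 18*r - 120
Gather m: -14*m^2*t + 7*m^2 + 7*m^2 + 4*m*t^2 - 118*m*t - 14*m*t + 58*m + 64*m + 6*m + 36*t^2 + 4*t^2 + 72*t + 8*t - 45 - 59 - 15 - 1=m^2*(14 - 14*t) + m*(4*t^2 - 132*t + 128) + 40*t^2 + 80*t - 120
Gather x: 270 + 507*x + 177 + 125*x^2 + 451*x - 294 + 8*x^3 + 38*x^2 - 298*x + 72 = 8*x^3 + 163*x^2 + 660*x + 225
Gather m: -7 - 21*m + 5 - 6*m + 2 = -27*m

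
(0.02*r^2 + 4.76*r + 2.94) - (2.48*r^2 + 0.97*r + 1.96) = -2.46*r^2 + 3.79*r + 0.98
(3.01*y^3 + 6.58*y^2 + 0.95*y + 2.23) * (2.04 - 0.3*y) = -0.903*y^4 + 4.1664*y^3 + 13.1382*y^2 + 1.269*y + 4.5492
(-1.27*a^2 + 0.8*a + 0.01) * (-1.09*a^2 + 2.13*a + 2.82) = 1.3843*a^4 - 3.5771*a^3 - 1.8883*a^2 + 2.2773*a + 0.0282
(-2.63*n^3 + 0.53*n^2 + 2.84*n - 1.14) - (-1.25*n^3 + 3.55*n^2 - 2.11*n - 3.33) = -1.38*n^3 - 3.02*n^2 + 4.95*n + 2.19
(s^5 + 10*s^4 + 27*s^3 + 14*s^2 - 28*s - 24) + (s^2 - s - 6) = s^5 + 10*s^4 + 27*s^3 + 15*s^2 - 29*s - 30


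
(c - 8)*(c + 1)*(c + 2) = c^3 - 5*c^2 - 22*c - 16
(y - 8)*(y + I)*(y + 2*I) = y^3 - 8*y^2 + 3*I*y^2 - 2*y - 24*I*y + 16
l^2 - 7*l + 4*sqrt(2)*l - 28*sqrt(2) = (l - 7)*(l + 4*sqrt(2))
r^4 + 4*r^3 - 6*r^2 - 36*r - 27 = (r - 3)*(r + 1)*(r + 3)^2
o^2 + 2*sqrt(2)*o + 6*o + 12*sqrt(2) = (o + 6)*(o + 2*sqrt(2))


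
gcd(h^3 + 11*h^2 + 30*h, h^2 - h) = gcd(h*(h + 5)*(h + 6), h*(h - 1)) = h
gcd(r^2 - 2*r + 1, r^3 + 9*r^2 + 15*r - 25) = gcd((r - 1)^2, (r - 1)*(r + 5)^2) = r - 1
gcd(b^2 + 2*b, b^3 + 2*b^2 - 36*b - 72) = b + 2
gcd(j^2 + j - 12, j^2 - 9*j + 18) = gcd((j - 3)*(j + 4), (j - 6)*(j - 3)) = j - 3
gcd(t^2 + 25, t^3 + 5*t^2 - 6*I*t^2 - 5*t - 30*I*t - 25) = t - 5*I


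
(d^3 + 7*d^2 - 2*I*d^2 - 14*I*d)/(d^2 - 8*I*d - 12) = d*(d + 7)/(d - 6*I)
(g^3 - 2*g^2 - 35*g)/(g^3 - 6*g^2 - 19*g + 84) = g*(g + 5)/(g^2 + g - 12)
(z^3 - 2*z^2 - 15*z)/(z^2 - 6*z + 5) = z*(z + 3)/(z - 1)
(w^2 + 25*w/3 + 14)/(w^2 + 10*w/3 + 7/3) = (w + 6)/(w + 1)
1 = 1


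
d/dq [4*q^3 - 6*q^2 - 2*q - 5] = 12*q^2 - 12*q - 2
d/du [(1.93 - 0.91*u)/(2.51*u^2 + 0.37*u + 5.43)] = (2.2841*u^2 - 9.6886*u - 5.6554)/(6.3001*u^4 + 1.8574*u^3 + 27.3955*u^2 + 4.0182*u + 29.4849)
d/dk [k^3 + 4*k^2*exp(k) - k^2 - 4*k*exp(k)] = 4*k^2*exp(k) + 3*k^2 + 4*k*exp(k) - 2*k - 4*exp(k)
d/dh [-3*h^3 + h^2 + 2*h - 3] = -9*h^2 + 2*h + 2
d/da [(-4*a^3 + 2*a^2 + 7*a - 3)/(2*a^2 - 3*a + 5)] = 2*(-4*a^4 + 12*a^3 - 40*a^2 + 16*a + 13)/(4*a^4 - 12*a^3 + 29*a^2 - 30*a + 25)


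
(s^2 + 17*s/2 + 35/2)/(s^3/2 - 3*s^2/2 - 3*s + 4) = (2*s^2 + 17*s + 35)/(s^3 - 3*s^2 - 6*s + 8)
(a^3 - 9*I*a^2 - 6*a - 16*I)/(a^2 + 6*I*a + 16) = (a^2 - 7*I*a + 8)/(a + 8*I)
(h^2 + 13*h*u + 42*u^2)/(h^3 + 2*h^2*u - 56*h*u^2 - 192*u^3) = (-h - 7*u)/(-h^2 + 4*h*u + 32*u^2)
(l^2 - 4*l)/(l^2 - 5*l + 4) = l/(l - 1)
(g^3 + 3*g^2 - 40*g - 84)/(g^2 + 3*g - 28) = (g^2 - 4*g - 12)/(g - 4)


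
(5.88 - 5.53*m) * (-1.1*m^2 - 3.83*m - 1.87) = 6.083*m^3 + 14.7119*m^2 - 12.1793*m - 10.9956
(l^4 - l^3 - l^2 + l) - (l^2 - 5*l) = l^4 - l^3 - 2*l^2 + 6*l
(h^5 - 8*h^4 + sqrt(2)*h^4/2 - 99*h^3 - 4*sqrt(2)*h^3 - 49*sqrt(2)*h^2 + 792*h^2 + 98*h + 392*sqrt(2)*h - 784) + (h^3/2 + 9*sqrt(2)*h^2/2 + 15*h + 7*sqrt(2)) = h^5 - 8*h^4 + sqrt(2)*h^4/2 - 197*h^3/2 - 4*sqrt(2)*h^3 - 89*sqrt(2)*h^2/2 + 792*h^2 + 113*h + 392*sqrt(2)*h - 784 + 7*sqrt(2)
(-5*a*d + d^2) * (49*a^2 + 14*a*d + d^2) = -245*a^3*d - 21*a^2*d^2 + 9*a*d^3 + d^4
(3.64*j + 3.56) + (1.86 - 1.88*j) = 1.76*j + 5.42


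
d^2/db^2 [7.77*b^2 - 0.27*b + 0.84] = 15.5400000000000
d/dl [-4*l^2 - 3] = -8*l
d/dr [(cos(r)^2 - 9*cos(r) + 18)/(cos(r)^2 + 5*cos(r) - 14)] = 2*(-7*cos(r)^2 + 32*cos(r) - 18)*sin(r)/((cos(r) - 2)^2*(cos(r) + 7)^2)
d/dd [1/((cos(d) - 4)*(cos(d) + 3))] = (-sin(d) + sin(2*d))/((cos(d) - 4)^2*(cos(d) + 3)^2)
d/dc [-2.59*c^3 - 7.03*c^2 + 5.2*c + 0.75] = -7.77*c^2 - 14.06*c + 5.2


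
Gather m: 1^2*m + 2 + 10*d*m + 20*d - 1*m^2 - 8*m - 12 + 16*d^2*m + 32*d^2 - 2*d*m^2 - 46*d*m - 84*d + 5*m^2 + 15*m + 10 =32*d^2 - 64*d + m^2*(4 - 2*d) + m*(16*d^2 - 36*d + 8)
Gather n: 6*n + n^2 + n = n^2 + 7*n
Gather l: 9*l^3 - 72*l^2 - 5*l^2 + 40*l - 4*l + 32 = 9*l^3 - 77*l^2 + 36*l + 32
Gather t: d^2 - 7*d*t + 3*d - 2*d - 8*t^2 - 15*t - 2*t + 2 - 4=d^2 + d - 8*t^2 + t*(-7*d - 17) - 2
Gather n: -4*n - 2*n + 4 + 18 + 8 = 30 - 6*n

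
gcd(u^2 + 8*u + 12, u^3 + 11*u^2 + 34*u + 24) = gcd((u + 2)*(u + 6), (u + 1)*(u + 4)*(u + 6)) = u + 6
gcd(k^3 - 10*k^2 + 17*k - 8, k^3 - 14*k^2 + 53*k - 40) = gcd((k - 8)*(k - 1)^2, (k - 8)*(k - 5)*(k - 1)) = k^2 - 9*k + 8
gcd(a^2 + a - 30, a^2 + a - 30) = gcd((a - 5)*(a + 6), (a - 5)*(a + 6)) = a^2 + a - 30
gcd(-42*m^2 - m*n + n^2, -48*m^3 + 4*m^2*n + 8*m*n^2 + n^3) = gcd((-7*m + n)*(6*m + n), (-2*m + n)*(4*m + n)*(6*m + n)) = 6*m + n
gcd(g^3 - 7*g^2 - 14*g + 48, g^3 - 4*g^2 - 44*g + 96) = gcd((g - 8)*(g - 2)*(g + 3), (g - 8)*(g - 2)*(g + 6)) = g^2 - 10*g + 16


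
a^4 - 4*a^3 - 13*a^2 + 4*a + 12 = (a - 6)*(a - 1)*(a + 1)*(a + 2)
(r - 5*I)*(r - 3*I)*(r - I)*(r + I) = r^4 - 8*I*r^3 - 14*r^2 - 8*I*r - 15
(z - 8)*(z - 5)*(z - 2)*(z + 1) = z^4 - 14*z^3 + 51*z^2 - 14*z - 80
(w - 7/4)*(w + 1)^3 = w^4 + 5*w^3/4 - 9*w^2/4 - 17*w/4 - 7/4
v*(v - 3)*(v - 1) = v^3 - 4*v^2 + 3*v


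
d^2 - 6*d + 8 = (d - 4)*(d - 2)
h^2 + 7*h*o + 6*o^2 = (h + o)*(h + 6*o)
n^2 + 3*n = n*(n + 3)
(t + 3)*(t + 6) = t^2 + 9*t + 18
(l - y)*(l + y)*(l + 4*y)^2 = l^4 + 8*l^3*y + 15*l^2*y^2 - 8*l*y^3 - 16*y^4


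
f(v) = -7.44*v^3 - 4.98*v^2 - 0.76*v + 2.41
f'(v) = -22.32*v^2 - 9.96*v - 0.76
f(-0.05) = 2.44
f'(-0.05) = -0.32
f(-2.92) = 147.40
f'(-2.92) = -161.99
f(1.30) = -23.34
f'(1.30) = -51.43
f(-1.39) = 13.83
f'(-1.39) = -30.04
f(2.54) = -153.57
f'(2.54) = -170.06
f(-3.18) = 193.72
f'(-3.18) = -194.80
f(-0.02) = 2.42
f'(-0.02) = -0.57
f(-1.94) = 39.46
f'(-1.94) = -65.44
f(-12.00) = 12150.73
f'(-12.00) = -3095.32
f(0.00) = 2.41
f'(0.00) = -0.76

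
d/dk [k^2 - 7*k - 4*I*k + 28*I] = 2*k - 7 - 4*I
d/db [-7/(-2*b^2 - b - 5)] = 7*(-4*b - 1)/(2*b^2 + b + 5)^2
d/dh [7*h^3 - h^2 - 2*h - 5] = 21*h^2 - 2*h - 2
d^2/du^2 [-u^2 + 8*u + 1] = -2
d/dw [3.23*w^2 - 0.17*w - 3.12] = 6.46*w - 0.17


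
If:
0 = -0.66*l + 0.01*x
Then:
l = 0.0151515151515152*x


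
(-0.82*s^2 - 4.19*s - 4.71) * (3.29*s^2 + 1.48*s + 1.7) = -2.6978*s^4 - 14.9987*s^3 - 23.0911*s^2 - 14.0938*s - 8.007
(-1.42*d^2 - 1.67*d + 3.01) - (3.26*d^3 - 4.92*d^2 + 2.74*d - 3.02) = -3.26*d^3 + 3.5*d^2 - 4.41*d + 6.03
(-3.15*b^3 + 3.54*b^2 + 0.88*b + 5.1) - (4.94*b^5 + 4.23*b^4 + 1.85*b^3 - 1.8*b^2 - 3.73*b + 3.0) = -4.94*b^5 - 4.23*b^4 - 5.0*b^3 + 5.34*b^2 + 4.61*b + 2.1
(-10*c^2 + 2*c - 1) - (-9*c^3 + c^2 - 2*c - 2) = 9*c^3 - 11*c^2 + 4*c + 1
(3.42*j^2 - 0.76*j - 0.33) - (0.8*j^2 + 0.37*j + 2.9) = 2.62*j^2 - 1.13*j - 3.23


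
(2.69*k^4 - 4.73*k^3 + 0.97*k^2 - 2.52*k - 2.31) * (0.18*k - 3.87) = 0.4842*k^5 - 11.2617*k^4 + 18.4797*k^3 - 4.2075*k^2 + 9.3366*k + 8.9397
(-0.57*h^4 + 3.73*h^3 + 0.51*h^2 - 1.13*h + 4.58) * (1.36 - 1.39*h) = 0.7923*h^5 - 5.9599*h^4 + 4.3639*h^3 + 2.2643*h^2 - 7.903*h + 6.2288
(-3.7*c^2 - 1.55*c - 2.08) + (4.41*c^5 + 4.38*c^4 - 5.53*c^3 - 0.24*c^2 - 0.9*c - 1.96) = 4.41*c^5 + 4.38*c^4 - 5.53*c^3 - 3.94*c^2 - 2.45*c - 4.04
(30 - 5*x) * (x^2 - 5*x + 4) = -5*x^3 + 55*x^2 - 170*x + 120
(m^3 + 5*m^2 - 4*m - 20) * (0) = 0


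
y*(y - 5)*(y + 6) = y^3 + y^2 - 30*y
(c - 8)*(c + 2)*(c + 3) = c^3 - 3*c^2 - 34*c - 48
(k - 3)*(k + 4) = k^2 + k - 12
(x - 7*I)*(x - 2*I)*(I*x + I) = I*x^3 + 9*x^2 + I*x^2 + 9*x - 14*I*x - 14*I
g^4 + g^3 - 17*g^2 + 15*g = g*(g - 3)*(g - 1)*(g + 5)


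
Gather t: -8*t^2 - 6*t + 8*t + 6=-8*t^2 + 2*t + 6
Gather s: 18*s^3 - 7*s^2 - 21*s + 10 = 18*s^3 - 7*s^2 - 21*s + 10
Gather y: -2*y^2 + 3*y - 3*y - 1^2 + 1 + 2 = 2 - 2*y^2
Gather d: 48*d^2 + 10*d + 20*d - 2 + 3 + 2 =48*d^2 + 30*d + 3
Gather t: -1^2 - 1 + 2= 0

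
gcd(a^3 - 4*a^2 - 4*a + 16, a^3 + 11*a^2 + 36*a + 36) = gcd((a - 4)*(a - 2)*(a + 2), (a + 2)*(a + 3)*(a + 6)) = a + 2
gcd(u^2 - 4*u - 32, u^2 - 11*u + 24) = u - 8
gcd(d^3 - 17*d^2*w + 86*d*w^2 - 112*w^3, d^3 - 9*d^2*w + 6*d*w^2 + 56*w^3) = -d + 7*w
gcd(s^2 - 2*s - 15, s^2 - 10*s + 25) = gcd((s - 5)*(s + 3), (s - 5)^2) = s - 5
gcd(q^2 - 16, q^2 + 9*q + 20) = q + 4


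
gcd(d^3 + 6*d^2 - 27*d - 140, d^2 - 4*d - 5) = d - 5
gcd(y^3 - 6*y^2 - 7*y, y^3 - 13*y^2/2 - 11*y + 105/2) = y - 7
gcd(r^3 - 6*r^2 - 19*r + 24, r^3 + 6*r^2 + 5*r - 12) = r^2 + 2*r - 3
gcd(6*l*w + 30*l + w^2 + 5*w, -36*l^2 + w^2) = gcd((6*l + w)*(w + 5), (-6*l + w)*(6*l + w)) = 6*l + w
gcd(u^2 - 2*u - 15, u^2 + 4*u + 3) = u + 3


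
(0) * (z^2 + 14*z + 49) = 0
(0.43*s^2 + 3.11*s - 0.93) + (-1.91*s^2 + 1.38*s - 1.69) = -1.48*s^2 + 4.49*s - 2.62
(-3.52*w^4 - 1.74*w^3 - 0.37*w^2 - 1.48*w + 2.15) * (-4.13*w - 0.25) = 14.5376*w^5 + 8.0662*w^4 + 1.9631*w^3 + 6.2049*w^2 - 8.5095*w - 0.5375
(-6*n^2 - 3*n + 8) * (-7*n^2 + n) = 42*n^4 + 15*n^3 - 59*n^2 + 8*n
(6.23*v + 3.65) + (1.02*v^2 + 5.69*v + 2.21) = 1.02*v^2 + 11.92*v + 5.86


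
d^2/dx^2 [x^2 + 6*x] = 2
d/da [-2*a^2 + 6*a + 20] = 6 - 4*a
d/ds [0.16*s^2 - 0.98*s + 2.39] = 0.32*s - 0.98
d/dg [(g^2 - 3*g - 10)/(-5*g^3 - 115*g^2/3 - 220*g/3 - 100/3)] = 3*(3*g^2 - 30*g - 95)/(5*(9*g^4 + 102*g^3 + 349*g^2 + 340*g + 100))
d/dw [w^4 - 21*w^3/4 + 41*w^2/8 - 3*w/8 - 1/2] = 4*w^3 - 63*w^2/4 + 41*w/4 - 3/8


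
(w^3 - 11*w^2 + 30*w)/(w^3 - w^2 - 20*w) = (w - 6)/(w + 4)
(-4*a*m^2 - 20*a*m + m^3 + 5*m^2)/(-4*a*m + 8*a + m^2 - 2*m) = m*(m + 5)/(m - 2)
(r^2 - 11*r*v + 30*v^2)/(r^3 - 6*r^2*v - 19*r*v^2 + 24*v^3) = (r^2 - 11*r*v + 30*v^2)/(r^3 - 6*r^2*v - 19*r*v^2 + 24*v^3)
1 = 1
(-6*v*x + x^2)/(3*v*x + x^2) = (-6*v + x)/(3*v + x)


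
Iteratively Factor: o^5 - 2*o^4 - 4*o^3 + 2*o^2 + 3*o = (o + 1)*(o^4 - 3*o^3 - o^2 + 3*o) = (o + 1)^2*(o^3 - 4*o^2 + 3*o) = o*(o + 1)^2*(o^2 - 4*o + 3) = o*(o - 1)*(o + 1)^2*(o - 3)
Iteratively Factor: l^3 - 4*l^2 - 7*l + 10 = (l - 5)*(l^2 + l - 2) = (l - 5)*(l - 1)*(l + 2)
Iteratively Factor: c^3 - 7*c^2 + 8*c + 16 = (c - 4)*(c^2 - 3*c - 4) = (c - 4)^2*(c + 1)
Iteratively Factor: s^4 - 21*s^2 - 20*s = (s - 5)*(s^3 + 5*s^2 + 4*s) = s*(s - 5)*(s^2 + 5*s + 4) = s*(s - 5)*(s + 1)*(s + 4)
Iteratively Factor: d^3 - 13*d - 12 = (d + 1)*(d^2 - d - 12) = (d - 4)*(d + 1)*(d + 3)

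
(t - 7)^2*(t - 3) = t^3 - 17*t^2 + 91*t - 147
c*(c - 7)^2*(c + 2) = c^4 - 12*c^3 + 21*c^2 + 98*c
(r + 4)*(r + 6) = r^2 + 10*r + 24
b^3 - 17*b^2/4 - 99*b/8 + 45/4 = (b - 6)*(b - 3/4)*(b + 5/2)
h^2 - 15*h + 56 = (h - 8)*(h - 7)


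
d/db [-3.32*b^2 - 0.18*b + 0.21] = -6.64*b - 0.18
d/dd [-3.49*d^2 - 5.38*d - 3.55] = -6.98*d - 5.38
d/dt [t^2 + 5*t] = 2*t + 5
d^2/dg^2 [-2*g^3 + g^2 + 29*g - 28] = 2 - 12*g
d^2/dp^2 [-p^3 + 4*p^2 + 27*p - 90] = 8 - 6*p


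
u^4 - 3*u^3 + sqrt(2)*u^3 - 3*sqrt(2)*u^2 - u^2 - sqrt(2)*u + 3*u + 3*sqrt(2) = (u - 3)*(u - 1)*(u + 1)*(u + sqrt(2))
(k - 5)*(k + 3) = k^2 - 2*k - 15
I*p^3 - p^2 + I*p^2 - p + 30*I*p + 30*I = (p - 5*I)*(p + 6*I)*(I*p + I)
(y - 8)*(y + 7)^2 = y^3 + 6*y^2 - 63*y - 392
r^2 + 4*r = r*(r + 4)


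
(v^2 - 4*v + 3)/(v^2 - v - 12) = (-v^2 + 4*v - 3)/(-v^2 + v + 12)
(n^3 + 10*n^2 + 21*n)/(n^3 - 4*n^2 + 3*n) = (n^2 + 10*n + 21)/(n^2 - 4*n + 3)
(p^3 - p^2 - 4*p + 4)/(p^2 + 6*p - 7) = (p^2 - 4)/(p + 7)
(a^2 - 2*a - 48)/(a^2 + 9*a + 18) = (a - 8)/(a + 3)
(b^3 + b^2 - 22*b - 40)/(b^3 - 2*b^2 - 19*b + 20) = (b + 2)/(b - 1)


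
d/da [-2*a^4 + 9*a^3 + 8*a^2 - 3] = a*(-8*a^2 + 27*a + 16)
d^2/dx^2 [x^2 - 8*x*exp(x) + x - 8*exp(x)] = -8*x*exp(x) - 24*exp(x) + 2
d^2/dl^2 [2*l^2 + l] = 4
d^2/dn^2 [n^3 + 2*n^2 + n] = 6*n + 4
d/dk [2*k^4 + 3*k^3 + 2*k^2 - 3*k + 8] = 8*k^3 + 9*k^2 + 4*k - 3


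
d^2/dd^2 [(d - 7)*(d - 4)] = 2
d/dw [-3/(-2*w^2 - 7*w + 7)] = 3*(-4*w - 7)/(2*w^2 + 7*w - 7)^2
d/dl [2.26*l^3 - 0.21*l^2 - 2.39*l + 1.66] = 6.78*l^2 - 0.42*l - 2.39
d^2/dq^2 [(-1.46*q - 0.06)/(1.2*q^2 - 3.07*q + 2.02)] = (-(1.46*q + 0.06)*(2.4*q - 3.07)*(4.8*q - 6.14) + (10.512*q - 8.8204)*(1.2*q^2 - 3.07*q + 2.02))/(1.2*q^2 - 3.07*q + 2.02)^3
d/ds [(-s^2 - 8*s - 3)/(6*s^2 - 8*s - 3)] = 14*s*(4*s + 3)/(36*s^4 - 96*s^3 + 28*s^2 + 48*s + 9)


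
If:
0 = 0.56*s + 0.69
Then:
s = -1.23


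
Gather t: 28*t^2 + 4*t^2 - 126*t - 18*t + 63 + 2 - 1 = 32*t^2 - 144*t + 64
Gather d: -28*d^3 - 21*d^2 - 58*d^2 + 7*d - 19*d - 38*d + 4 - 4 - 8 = -28*d^3 - 79*d^2 - 50*d - 8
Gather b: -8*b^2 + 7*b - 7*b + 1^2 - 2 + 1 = -8*b^2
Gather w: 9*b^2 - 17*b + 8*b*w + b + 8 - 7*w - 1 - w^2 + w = 9*b^2 - 16*b - w^2 + w*(8*b - 6) + 7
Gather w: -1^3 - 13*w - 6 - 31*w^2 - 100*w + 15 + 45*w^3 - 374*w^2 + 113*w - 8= 45*w^3 - 405*w^2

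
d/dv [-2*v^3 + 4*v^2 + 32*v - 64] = -6*v^2 + 8*v + 32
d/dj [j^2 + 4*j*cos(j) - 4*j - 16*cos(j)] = -4*j*sin(j) + 2*j + 16*sin(j) + 4*cos(j) - 4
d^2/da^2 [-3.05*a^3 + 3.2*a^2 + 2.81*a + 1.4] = 6.4 - 18.3*a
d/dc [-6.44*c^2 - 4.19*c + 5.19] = -12.88*c - 4.19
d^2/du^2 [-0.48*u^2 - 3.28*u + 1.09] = -0.960000000000000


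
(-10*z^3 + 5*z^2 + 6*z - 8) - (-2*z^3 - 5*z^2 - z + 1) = -8*z^3 + 10*z^2 + 7*z - 9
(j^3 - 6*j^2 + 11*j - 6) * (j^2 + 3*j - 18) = j^5 - 3*j^4 - 25*j^3 + 135*j^2 - 216*j + 108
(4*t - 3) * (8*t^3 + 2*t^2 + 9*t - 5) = 32*t^4 - 16*t^3 + 30*t^2 - 47*t + 15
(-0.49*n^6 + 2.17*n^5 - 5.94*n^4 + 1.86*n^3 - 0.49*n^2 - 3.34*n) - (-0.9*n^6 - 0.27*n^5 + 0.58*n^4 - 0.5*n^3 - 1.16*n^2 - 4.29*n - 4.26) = 0.41*n^6 + 2.44*n^5 - 6.52*n^4 + 2.36*n^3 + 0.67*n^2 + 0.95*n + 4.26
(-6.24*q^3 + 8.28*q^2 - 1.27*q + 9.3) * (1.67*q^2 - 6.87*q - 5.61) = -10.4208*q^5 + 56.6964*q^4 - 23.9981*q^3 - 22.1949*q^2 - 56.7663*q - 52.173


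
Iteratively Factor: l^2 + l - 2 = (l - 1)*(l + 2)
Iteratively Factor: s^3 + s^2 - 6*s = (s + 3)*(s^2 - 2*s) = (s - 2)*(s + 3)*(s)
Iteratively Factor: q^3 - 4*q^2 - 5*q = (q)*(q^2 - 4*q - 5) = q*(q + 1)*(q - 5)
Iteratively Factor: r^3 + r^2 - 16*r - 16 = (r + 1)*(r^2 - 16) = (r + 1)*(r + 4)*(r - 4)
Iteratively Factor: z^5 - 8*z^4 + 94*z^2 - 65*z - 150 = (z + 3)*(z^4 - 11*z^3 + 33*z^2 - 5*z - 50) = (z - 5)*(z + 3)*(z^3 - 6*z^2 + 3*z + 10) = (z - 5)*(z - 2)*(z + 3)*(z^2 - 4*z - 5) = (z - 5)*(z - 2)*(z + 1)*(z + 3)*(z - 5)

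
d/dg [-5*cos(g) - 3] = 5*sin(g)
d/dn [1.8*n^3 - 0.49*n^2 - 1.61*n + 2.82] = 5.4*n^2 - 0.98*n - 1.61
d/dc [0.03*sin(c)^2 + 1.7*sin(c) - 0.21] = (0.06*sin(c) + 1.7)*cos(c)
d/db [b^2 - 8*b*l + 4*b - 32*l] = 2*b - 8*l + 4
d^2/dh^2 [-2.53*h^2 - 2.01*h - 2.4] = -5.06000000000000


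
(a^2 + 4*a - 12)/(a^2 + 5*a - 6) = (a - 2)/(a - 1)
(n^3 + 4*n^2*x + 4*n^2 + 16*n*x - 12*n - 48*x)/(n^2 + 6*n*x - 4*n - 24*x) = (n^3 + 4*n^2*x + 4*n^2 + 16*n*x - 12*n - 48*x)/(n^2 + 6*n*x - 4*n - 24*x)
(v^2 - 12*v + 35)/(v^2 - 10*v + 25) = (v - 7)/(v - 5)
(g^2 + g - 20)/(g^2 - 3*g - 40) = (g - 4)/(g - 8)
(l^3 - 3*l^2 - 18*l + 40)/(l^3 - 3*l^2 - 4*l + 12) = (l^2 - l - 20)/(l^2 - l - 6)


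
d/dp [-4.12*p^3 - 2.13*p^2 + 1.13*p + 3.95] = -12.36*p^2 - 4.26*p + 1.13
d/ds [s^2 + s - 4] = 2*s + 1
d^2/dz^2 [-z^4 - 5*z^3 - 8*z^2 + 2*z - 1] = -12*z^2 - 30*z - 16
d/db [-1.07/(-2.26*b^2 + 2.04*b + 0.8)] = (2.1828 - 4.8364*b)/(-2.26*b^2 + 2.04*b + 0.8)^2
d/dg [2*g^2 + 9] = 4*g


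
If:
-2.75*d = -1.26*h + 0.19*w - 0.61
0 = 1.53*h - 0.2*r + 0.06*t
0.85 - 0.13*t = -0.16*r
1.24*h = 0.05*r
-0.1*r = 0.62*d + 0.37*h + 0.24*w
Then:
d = 0.65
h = 0.25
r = 6.09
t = 14.03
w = -4.60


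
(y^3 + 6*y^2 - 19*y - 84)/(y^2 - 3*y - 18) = (y^2 + 3*y - 28)/(y - 6)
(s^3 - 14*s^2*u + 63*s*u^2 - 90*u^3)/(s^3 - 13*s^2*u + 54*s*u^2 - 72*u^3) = (s - 5*u)/(s - 4*u)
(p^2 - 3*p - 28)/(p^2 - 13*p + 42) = (p + 4)/(p - 6)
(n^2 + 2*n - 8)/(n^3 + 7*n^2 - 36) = (n + 4)/(n^2 + 9*n + 18)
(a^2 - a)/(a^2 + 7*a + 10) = a*(a - 1)/(a^2 + 7*a + 10)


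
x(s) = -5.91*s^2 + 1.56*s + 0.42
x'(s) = 1.56 - 11.82*s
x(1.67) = -13.46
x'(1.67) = -18.18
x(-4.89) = -148.53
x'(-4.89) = 59.36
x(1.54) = -11.19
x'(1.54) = -16.64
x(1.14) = -5.48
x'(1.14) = -11.91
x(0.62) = -0.88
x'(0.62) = -5.77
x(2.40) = -29.88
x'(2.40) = -26.81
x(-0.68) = -3.37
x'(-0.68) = 9.60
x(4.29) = -101.66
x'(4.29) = -49.15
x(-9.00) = -492.33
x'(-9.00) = 107.94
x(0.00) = 0.42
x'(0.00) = 1.56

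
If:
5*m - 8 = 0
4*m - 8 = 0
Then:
No Solution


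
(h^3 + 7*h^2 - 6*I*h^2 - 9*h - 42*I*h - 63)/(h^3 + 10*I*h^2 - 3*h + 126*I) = (h^2 + h*(7 - 3*I) - 21*I)/(h^2 + 13*I*h - 42)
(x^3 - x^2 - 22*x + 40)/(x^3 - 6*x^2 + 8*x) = (x + 5)/x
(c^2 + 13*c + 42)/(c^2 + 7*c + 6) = (c + 7)/(c + 1)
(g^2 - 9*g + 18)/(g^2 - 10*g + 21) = (g - 6)/(g - 7)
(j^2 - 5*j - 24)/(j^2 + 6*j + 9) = (j - 8)/(j + 3)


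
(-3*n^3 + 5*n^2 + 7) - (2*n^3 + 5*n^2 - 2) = 9 - 5*n^3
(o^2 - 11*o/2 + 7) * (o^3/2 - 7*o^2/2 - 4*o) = o^5/2 - 25*o^4/4 + 75*o^3/4 - 5*o^2/2 - 28*o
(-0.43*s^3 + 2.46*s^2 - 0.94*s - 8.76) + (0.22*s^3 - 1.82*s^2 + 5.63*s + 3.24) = -0.21*s^3 + 0.64*s^2 + 4.69*s - 5.52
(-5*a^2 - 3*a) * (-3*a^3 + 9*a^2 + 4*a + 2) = 15*a^5 - 36*a^4 - 47*a^3 - 22*a^2 - 6*a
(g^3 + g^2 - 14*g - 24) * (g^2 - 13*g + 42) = g^5 - 12*g^4 + 15*g^3 + 200*g^2 - 276*g - 1008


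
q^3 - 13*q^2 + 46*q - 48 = (q - 8)*(q - 3)*(q - 2)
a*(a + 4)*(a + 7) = a^3 + 11*a^2 + 28*a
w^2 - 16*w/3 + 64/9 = (w - 8/3)^2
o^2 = o^2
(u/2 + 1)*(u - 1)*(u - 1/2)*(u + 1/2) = u^4/2 + u^3/2 - 9*u^2/8 - u/8 + 1/4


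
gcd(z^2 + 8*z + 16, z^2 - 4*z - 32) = z + 4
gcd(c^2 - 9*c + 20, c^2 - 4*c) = c - 4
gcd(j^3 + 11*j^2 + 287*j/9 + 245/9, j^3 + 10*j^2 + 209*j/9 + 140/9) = j^2 + 26*j/3 + 35/3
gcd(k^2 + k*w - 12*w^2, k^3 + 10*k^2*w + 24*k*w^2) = k + 4*w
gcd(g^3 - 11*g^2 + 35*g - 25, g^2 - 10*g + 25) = g^2 - 10*g + 25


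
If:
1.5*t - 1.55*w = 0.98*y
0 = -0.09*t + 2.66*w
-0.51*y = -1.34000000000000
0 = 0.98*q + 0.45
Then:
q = -0.46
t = 1.78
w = 0.06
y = 2.63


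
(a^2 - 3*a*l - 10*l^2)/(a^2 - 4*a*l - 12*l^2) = (a - 5*l)/(a - 6*l)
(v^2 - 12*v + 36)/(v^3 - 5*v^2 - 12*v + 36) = (v - 6)/(v^2 + v - 6)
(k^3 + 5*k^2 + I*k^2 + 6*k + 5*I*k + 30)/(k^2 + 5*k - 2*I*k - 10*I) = k + 3*I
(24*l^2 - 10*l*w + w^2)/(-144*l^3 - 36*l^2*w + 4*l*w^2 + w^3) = (-4*l + w)/(24*l^2 + 10*l*w + w^2)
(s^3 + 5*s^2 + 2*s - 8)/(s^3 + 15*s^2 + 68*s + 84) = (s^2 + 3*s - 4)/(s^2 + 13*s + 42)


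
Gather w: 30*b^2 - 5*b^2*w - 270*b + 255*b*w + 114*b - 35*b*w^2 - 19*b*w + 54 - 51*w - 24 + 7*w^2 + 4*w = 30*b^2 - 156*b + w^2*(7 - 35*b) + w*(-5*b^2 + 236*b - 47) + 30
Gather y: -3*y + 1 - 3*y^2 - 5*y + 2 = -3*y^2 - 8*y + 3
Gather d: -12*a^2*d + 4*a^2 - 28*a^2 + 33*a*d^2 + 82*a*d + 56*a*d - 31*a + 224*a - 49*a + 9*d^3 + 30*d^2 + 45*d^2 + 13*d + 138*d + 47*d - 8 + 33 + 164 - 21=-24*a^2 + 144*a + 9*d^3 + d^2*(33*a + 75) + d*(-12*a^2 + 138*a + 198) + 168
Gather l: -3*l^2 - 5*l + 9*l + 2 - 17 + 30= -3*l^2 + 4*l + 15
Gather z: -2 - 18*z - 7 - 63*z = -81*z - 9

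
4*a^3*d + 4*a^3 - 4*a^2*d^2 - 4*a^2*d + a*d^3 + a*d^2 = (-2*a + d)^2*(a*d + a)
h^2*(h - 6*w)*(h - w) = h^4 - 7*h^3*w + 6*h^2*w^2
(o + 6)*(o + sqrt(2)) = o^2 + sqrt(2)*o + 6*o + 6*sqrt(2)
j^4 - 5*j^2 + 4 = (j - 2)*(j - 1)*(j + 1)*(j + 2)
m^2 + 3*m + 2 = (m + 1)*(m + 2)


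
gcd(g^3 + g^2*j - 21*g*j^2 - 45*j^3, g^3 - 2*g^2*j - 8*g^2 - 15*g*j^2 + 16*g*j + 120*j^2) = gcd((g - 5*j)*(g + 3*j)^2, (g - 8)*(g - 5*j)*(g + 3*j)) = g^2 - 2*g*j - 15*j^2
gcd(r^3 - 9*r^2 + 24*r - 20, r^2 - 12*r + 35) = r - 5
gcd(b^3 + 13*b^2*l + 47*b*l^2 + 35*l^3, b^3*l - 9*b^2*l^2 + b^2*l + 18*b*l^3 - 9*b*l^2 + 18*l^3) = 1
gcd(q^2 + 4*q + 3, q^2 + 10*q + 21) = q + 3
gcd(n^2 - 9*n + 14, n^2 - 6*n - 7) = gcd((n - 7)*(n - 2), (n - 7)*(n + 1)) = n - 7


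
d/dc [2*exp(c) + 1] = 2*exp(c)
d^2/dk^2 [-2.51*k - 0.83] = 0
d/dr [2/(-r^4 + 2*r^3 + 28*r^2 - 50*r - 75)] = 4*(2*r^3 - 3*r^2 - 28*r + 25)/(r^4 - 2*r^3 - 28*r^2 + 50*r + 75)^2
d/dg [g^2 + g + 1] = 2*g + 1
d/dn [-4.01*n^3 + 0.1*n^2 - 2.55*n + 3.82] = -12.03*n^2 + 0.2*n - 2.55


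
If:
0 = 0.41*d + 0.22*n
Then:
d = -0.536585365853659*n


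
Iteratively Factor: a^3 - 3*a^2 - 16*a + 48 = (a - 4)*(a^2 + a - 12) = (a - 4)*(a + 4)*(a - 3)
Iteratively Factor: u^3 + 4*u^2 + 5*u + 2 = (u + 2)*(u^2 + 2*u + 1) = (u + 1)*(u + 2)*(u + 1)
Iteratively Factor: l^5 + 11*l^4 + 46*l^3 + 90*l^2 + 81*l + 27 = (l + 3)*(l^4 + 8*l^3 + 22*l^2 + 24*l + 9) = (l + 3)^2*(l^3 + 5*l^2 + 7*l + 3) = (l + 1)*(l + 3)^2*(l^2 + 4*l + 3) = (l + 1)*(l + 3)^3*(l + 1)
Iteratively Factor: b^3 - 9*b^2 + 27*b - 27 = (b - 3)*(b^2 - 6*b + 9) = (b - 3)^2*(b - 3)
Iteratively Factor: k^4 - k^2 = (k)*(k^3 - k) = k*(k + 1)*(k^2 - k) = k^2*(k + 1)*(k - 1)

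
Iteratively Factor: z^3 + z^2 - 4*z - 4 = (z + 2)*(z^2 - z - 2) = (z + 1)*(z + 2)*(z - 2)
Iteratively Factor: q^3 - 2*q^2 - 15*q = (q - 5)*(q^2 + 3*q) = q*(q - 5)*(q + 3)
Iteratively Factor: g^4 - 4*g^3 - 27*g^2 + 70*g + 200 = (g - 5)*(g^3 + g^2 - 22*g - 40) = (g - 5)^2*(g^2 + 6*g + 8) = (g - 5)^2*(g + 4)*(g + 2)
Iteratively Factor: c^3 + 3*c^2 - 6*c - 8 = (c + 1)*(c^2 + 2*c - 8) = (c - 2)*(c + 1)*(c + 4)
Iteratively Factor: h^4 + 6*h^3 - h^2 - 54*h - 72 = (h - 3)*(h^3 + 9*h^2 + 26*h + 24) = (h - 3)*(h + 4)*(h^2 + 5*h + 6) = (h - 3)*(h + 3)*(h + 4)*(h + 2)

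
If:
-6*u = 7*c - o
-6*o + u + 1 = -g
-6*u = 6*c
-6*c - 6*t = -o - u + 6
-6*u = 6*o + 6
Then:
No Solution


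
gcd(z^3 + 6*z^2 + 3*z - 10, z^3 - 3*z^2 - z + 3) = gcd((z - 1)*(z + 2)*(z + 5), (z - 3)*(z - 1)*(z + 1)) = z - 1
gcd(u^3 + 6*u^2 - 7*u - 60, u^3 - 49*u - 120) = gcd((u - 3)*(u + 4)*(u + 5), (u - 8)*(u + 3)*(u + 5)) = u + 5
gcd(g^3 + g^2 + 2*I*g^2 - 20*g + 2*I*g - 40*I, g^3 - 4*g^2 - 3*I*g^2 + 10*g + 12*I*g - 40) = g^2 + g*(-4 + 2*I) - 8*I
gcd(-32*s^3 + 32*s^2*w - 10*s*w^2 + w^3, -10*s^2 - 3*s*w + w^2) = 1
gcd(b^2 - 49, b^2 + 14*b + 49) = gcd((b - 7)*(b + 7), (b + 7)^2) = b + 7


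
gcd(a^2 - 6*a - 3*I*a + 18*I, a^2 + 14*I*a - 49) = 1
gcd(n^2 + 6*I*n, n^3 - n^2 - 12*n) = n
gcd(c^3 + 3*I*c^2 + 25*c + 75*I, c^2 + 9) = c + 3*I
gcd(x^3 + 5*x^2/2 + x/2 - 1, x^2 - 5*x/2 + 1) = x - 1/2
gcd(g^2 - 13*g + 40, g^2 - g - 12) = 1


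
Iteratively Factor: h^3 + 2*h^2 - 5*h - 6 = (h + 1)*(h^2 + h - 6) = (h - 2)*(h + 1)*(h + 3)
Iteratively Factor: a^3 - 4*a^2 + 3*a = (a)*(a^2 - 4*a + 3) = a*(a - 1)*(a - 3)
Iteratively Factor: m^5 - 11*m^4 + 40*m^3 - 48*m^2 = (m)*(m^4 - 11*m^3 + 40*m^2 - 48*m) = m*(m - 4)*(m^3 - 7*m^2 + 12*m) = m*(m - 4)^2*(m^2 - 3*m) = m^2*(m - 4)^2*(m - 3)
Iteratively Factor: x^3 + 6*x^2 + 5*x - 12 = (x + 3)*(x^2 + 3*x - 4) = (x - 1)*(x + 3)*(x + 4)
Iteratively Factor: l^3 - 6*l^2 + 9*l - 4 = (l - 1)*(l^2 - 5*l + 4) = (l - 1)^2*(l - 4)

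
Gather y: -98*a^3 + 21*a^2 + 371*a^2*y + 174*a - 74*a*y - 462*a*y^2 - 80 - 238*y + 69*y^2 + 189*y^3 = -98*a^3 + 21*a^2 + 174*a + 189*y^3 + y^2*(69 - 462*a) + y*(371*a^2 - 74*a - 238) - 80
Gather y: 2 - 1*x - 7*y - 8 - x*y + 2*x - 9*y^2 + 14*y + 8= x - 9*y^2 + y*(7 - x) + 2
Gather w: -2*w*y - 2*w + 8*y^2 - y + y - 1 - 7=w*(-2*y - 2) + 8*y^2 - 8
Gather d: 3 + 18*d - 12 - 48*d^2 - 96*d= -48*d^2 - 78*d - 9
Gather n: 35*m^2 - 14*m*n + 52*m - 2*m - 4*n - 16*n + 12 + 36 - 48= 35*m^2 + 50*m + n*(-14*m - 20)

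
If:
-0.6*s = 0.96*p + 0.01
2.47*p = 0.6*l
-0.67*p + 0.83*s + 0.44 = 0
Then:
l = 0.88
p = 0.21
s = -0.36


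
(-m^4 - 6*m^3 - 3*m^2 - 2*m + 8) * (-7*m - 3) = 7*m^5 + 45*m^4 + 39*m^3 + 23*m^2 - 50*m - 24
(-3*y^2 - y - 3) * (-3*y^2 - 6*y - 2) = 9*y^4 + 21*y^3 + 21*y^2 + 20*y + 6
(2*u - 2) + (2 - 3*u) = -u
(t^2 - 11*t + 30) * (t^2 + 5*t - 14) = t^4 - 6*t^3 - 39*t^2 + 304*t - 420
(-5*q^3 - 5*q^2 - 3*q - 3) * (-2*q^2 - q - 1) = 10*q^5 + 15*q^4 + 16*q^3 + 14*q^2 + 6*q + 3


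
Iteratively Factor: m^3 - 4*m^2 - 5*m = (m + 1)*(m^2 - 5*m) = (m - 5)*(m + 1)*(m)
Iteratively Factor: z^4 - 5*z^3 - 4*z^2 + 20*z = (z - 2)*(z^3 - 3*z^2 - 10*z) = (z - 2)*(z + 2)*(z^2 - 5*z) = (z - 5)*(z - 2)*(z + 2)*(z)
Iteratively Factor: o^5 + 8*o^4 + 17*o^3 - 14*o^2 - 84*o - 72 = (o + 2)*(o^4 + 6*o^3 + 5*o^2 - 24*o - 36) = (o - 2)*(o + 2)*(o^3 + 8*o^2 + 21*o + 18) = (o - 2)*(o + 2)*(o + 3)*(o^2 + 5*o + 6) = (o - 2)*(o + 2)^2*(o + 3)*(o + 3)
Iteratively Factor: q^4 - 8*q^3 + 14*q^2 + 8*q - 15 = (q - 3)*(q^3 - 5*q^2 - q + 5) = (q - 3)*(q + 1)*(q^2 - 6*q + 5) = (q - 5)*(q - 3)*(q + 1)*(q - 1)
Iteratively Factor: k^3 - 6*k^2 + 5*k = (k - 5)*(k^2 - k) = (k - 5)*(k - 1)*(k)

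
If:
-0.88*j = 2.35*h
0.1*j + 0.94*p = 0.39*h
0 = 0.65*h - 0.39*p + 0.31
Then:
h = -0.82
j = 2.19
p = -0.57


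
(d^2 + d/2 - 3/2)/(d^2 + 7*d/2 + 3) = (d - 1)/(d + 2)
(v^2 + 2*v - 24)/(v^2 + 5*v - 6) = (v - 4)/(v - 1)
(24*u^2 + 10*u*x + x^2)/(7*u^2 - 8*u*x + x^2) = (24*u^2 + 10*u*x + x^2)/(7*u^2 - 8*u*x + x^2)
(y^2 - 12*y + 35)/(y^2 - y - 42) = (y - 5)/(y + 6)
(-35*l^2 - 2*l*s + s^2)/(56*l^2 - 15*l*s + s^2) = (5*l + s)/(-8*l + s)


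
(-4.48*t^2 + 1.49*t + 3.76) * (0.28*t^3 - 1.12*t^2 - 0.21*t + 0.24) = -1.2544*t^5 + 5.4348*t^4 + 0.3248*t^3 - 5.5993*t^2 - 0.432*t + 0.9024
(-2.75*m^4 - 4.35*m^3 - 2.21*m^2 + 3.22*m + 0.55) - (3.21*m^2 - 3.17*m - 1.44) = -2.75*m^4 - 4.35*m^3 - 5.42*m^2 + 6.39*m + 1.99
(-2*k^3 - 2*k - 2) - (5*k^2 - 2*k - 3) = -2*k^3 - 5*k^2 + 1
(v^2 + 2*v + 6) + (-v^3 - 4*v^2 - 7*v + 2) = -v^3 - 3*v^2 - 5*v + 8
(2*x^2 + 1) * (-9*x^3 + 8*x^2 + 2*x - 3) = -18*x^5 + 16*x^4 - 5*x^3 + 2*x^2 + 2*x - 3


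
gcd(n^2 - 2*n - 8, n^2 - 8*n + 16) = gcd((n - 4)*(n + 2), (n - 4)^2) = n - 4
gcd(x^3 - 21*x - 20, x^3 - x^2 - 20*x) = x^2 - x - 20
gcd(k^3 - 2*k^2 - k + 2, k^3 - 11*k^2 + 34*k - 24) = k - 1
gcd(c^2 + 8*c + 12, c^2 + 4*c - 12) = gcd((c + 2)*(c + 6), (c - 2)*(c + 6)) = c + 6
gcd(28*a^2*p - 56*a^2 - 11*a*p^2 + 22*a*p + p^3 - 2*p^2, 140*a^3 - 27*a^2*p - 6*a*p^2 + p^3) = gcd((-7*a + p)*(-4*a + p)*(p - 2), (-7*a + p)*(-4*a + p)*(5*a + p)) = 28*a^2 - 11*a*p + p^2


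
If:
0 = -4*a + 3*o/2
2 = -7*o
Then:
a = -3/28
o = -2/7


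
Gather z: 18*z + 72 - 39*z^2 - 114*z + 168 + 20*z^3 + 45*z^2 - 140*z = 20*z^3 + 6*z^2 - 236*z + 240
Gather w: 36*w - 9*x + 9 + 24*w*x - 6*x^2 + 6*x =w*(24*x + 36) - 6*x^2 - 3*x + 9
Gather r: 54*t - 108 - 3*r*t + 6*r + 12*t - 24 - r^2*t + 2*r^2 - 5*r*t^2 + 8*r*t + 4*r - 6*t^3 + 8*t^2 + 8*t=r^2*(2 - t) + r*(-5*t^2 + 5*t + 10) - 6*t^3 + 8*t^2 + 74*t - 132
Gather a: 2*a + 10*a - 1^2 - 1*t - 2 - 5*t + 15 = 12*a - 6*t + 12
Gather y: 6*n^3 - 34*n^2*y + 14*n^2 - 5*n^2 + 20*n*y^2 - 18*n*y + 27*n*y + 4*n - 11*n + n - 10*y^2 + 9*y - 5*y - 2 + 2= 6*n^3 + 9*n^2 - 6*n + y^2*(20*n - 10) + y*(-34*n^2 + 9*n + 4)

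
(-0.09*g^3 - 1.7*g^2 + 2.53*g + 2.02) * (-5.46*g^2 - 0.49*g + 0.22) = 0.4914*g^5 + 9.3261*g^4 - 13.0006*g^3 - 12.6429*g^2 - 0.4332*g + 0.4444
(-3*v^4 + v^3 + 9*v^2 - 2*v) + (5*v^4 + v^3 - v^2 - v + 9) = 2*v^4 + 2*v^3 + 8*v^2 - 3*v + 9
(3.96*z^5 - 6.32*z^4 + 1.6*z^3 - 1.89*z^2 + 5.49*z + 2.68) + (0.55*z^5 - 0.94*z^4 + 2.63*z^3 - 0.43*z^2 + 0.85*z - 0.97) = 4.51*z^5 - 7.26*z^4 + 4.23*z^3 - 2.32*z^2 + 6.34*z + 1.71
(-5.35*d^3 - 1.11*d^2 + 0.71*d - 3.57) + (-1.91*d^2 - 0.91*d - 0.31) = -5.35*d^3 - 3.02*d^2 - 0.2*d - 3.88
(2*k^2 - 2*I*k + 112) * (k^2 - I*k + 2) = 2*k^4 - 4*I*k^3 + 114*k^2 - 116*I*k + 224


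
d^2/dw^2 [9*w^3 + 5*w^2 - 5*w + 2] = 54*w + 10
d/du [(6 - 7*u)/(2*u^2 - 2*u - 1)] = (14*u^2 - 24*u + 19)/(4*u^4 - 8*u^3 + 4*u + 1)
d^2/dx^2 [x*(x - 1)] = 2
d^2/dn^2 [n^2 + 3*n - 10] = 2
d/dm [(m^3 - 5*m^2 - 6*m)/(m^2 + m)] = 1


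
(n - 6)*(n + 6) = n^2 - 36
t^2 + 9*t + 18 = (t + 3)*(t + 6)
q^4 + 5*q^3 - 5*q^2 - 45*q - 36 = (q - 3)*(q + 1)*(q + 3)*(q + 4)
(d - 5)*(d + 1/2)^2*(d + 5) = d^4 + d^3 - 99*d^2/4 - 25*d - 25/4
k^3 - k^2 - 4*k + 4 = (k - 2)*(k - 1)*(k + 2)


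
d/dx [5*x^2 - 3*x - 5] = 10*x - 3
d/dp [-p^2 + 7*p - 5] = 7 - 2*p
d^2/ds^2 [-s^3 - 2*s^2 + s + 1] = -6*s - 4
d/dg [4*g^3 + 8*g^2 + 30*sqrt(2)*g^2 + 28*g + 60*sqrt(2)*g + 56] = 12*g^2 + 16*g + 60*sqrt(2)*g + 28 + 60*sqrt(2)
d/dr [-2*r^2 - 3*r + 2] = -4*r - 3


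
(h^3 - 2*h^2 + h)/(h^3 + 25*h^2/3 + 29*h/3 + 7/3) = 3*h*(h^2 - 2*h + 1)/(3*h^3 + 25*h^2 + 29*h + 7)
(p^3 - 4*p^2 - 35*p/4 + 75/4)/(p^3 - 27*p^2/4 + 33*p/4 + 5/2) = (4*p^2 + 4*p - 15)/(4*p^2 - 7*p - 2)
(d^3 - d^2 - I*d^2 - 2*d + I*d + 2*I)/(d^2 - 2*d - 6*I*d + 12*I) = (d^2 + d*(1 - I) - I)/(d - 6*I)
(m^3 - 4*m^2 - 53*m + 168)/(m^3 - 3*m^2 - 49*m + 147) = (m - 8)/(m - 7)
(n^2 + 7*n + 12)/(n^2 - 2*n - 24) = (n + 3)/(n - 6)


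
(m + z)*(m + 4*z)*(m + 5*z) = m^3 + 10*m^2*z + 29*m*z^2 + 20*z^3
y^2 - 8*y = y*(y - 8)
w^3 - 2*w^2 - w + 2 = (w - 2)*(w - 1)*(w + 1)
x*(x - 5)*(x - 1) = x^3 - 6*x^2 + 5*x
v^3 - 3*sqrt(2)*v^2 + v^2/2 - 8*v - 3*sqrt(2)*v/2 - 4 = (v + 1/2)*(v - 4*sqrt(2))*(v + sqrt(2))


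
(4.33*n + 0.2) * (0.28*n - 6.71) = 1.2124*n^2 - 28.9983*n - 1.342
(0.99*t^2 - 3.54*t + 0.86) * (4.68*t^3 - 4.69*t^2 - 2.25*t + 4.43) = 4.6332*t^5 - 21.2103*t^4 + 18.3999*t^3 + 8.3173*t^2 - 17.6172*t + 3.8098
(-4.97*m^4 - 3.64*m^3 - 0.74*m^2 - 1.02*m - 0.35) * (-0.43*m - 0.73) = 2.1371*m^5 + 5.1933*m^4 + 2.9754*m^3 + 0.9788*m^2 + 0.8951*m + 0.2555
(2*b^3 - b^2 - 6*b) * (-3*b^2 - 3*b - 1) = -6*b^5 - 3*b^4 + 19*b^3 + 19*b^2 + 6*b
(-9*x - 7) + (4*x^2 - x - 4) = 4*x^2 - 10*x - 11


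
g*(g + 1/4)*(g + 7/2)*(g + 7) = g^4 + 43*g^3/4 + 217*g^2/8 + 49*g/8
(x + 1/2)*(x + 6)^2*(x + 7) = x^4 + 39*x^3/2 + 259*x^2/2 + 312*x + 126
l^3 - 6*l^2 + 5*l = l*(l - 5)*(l - 1)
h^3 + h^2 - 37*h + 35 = (h - 5)*(h - 1)*(h + 7)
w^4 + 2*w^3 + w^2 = w^2*(w + 1)^2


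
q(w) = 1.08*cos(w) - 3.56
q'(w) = -1.08*sin(w)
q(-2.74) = -4.55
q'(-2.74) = 0.42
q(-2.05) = -4.06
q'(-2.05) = 0.96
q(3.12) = -4.64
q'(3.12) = -0.02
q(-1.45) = -3.43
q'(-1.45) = 1.07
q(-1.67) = -3.67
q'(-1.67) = 1.07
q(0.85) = -2.85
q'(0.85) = -0.81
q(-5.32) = -2.94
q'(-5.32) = -0.89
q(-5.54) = -2.76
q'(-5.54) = -0.73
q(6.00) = -2.52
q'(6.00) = 0.30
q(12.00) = -2.65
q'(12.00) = 0.58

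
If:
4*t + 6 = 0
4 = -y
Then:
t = -3/2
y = -4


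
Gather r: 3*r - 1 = 3*r - 1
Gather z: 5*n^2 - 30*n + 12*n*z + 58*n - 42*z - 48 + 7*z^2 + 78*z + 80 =5*n^2 + 28*n + 7*z^2 + z*(12*n + 36) + 32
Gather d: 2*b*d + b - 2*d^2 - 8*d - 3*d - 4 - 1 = b - 2*d^2 + d*(2*b - 11) - 5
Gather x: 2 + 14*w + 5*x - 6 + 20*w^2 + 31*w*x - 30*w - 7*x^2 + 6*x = 20*w^2 - 16*w - 7*x^2 + x*(31*w + 11) - 4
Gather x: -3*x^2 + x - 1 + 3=-3*x^2 + x + 2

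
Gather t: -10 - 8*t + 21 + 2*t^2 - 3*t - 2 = 2*t^2 - 11*t + 9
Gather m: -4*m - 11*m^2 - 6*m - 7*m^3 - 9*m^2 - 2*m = -7*m^3 - 20*m^2 - 12*m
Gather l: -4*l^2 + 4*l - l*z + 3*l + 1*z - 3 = -4*l^2 + l*(7 - z) + z - 3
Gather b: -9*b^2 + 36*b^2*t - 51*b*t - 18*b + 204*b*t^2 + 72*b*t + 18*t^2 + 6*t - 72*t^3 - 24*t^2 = b^2*(36*t - 9) + b*(204*t^2 + 21*t - 18) - 72*t^3 - 6*t^2 + 6*t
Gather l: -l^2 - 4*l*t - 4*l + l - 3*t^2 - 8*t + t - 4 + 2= -l^2 + l*(-4*t - 3) - 3*t^2 - 7*t - 2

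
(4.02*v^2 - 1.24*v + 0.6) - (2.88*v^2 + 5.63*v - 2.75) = 1.14*v^2 - 6.87*v + 3.35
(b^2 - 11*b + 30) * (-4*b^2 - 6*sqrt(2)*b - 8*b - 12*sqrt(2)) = -4*b^4 - 6*sqrt(2)*b^3 + 36*b^3 - 32*b^2 + 54*sqrt(2)*b^2 - 240*b - 48*sqrt(2)*b - 360*sqrt(2)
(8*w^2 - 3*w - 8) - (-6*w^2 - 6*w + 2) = 14*w^2 + 3*w - 10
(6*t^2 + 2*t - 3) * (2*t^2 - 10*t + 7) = 12*t^4 - 56*t^3 + 16*t^2 + 44*t - 21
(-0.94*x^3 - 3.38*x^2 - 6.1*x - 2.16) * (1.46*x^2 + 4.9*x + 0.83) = -1.3724*x^5 - 9.5408*x^4 - 26.2482*x^3 - 35.849*x^2 - 15.647*x - 1.7928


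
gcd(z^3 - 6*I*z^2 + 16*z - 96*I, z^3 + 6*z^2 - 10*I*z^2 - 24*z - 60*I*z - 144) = z^2 - 10*I*z - 24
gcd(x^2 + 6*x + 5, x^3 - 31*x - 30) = x^2 + 6*x + 5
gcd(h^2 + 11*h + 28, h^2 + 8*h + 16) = h + 4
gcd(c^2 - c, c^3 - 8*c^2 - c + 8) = c - 1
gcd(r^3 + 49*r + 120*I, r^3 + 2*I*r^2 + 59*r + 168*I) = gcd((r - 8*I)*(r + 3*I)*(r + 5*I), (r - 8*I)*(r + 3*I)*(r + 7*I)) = r^2 - 5*I*r + 24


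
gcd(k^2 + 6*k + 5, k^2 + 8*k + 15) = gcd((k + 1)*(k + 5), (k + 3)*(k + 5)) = k + 5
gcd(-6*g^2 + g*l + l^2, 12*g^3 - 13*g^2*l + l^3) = 1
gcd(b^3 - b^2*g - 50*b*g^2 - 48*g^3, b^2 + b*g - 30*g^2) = b + 6*g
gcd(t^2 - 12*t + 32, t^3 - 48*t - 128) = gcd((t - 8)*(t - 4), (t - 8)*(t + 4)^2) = t - 8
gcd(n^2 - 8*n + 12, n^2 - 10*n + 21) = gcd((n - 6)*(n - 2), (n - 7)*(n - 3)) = 1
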